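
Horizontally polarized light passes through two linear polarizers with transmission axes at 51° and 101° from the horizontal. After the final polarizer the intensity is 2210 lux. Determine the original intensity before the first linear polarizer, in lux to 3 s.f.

By Malus's law, I₁ = I₀ cos²(51° − 0°) = I₀ cos²(51°) = 0.396 I₀.
I₂ = I₁ cos²(101° − 51°) = 0.396 I₀ · cos²(50°) = 0.1636 I₀.
So 2210 lux = 0.1636 I₀, giving I₀ = 2210/0.1636 = 1.351e+04 lux.

I₀ ≈ 1.35e4 lux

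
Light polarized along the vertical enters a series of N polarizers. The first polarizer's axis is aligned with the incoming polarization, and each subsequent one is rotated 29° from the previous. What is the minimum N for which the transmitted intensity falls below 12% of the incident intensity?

First polarizer is aligned with the polarization: full transmission.
Each further stage multiplies by cos²(29°) = 0.765.
After N polarizers: T = 0.765^(N−1). Require T < 0.12 ⇒ N−1 > ln(0.12)/ln(0.765) = 7.91, so N−1 ≥ 8 and N = 9.
Check: N=9 gives T = 0.1172 < 0.12; N=8 gives T = 0.1533.

N = 9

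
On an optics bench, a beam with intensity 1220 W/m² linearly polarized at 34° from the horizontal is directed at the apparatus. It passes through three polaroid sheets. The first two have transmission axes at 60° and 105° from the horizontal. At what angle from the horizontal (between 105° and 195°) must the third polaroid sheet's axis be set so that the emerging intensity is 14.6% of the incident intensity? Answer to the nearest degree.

I₁ = I₀ cos²(60° − 34°) = I₀ cos²(26°) = 0.8078 I₀.
I₂ = I₁ cos²(105° − 60°) = 0.8078 I₀ · cos²(45°) = 0.4039 I₀.
Need I₃/I₀ = 0.146, so cos²(θ − 105°) = 0.146 / 0.4039 = 0.3615.
θ − 105° = arccos(√0.3615) = 53.0°, giving θ ≈ 105 + 53.0 = 158.0°.

θ ≈ 158°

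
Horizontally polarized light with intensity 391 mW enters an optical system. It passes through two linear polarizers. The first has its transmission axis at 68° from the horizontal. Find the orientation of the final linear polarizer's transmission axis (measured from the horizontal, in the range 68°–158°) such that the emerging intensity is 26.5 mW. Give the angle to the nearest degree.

θ ≈ 114°

By Malus's law, I₁ = I₀ cos²(68° − 0°) = I₀ cos²(68°) = 0.1403 I₀.
Target fraction: 26.5 / 391 mW = 0.06777 of I₀.
Need I₂/I₀ = 0.06777, so cos²(θ − 68°) = 0.06777 / 0.1403 = 0.483.
θ − 68° = arccos(√0.483) = 46.0°, giving θ ≈ 68 + 46.0 = 114.0°.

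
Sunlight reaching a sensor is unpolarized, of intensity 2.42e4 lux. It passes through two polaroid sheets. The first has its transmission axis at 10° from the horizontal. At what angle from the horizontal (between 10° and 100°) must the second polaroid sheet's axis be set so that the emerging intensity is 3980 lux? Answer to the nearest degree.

Unpolarized light through the first polarizer → I₁ = ½ I₀, now polarized at 10°.
Target fraction: 3980 / 2.42e4 lux = 0.1645 of I₀.
Need I₂/I₀ = 0.1645, so cos²(θ − 10°) = 0.1645 / 0.5 = 0.3289.
θ − 10° = arccos(√0.3289) = 55.0°, giving θ ≈ 10 + 55.0 = 65.0°.

θ ≈ 65°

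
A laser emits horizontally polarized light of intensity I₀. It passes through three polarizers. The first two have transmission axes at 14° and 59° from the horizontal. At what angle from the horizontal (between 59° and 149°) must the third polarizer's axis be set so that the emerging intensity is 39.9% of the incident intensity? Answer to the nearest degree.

I₁ = I₀ cos²(14° − 0°) = I₀ cos²(14°) = 0.9415 I₀.
I₂ = I₁ cos²(59° − 14°) = 0.9415 I₀ · cos²(45°) = 0.4707 I₀.
Need I₃/I₀ = 0.399, so cos²(θ − 59°) = 0.399 / 0.4707 = 0.8476.
θ − 59° = arccos(√0.8476) = 23.0°, giving θ ≈ 59 + 23.0 = 82.0°.

θ ≈ 82°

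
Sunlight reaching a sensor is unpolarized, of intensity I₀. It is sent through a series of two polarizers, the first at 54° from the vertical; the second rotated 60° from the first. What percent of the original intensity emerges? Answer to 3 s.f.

≈ 12.5%

Unpolarized light through the first polarizer → I₁ = ½ I₀, now polarized at 54°.
I₂ = I₁ cos²(60°) = 0.5 · 0.25 I₀ = 0.125 I₀.
That is 12.5% of the incident intensity.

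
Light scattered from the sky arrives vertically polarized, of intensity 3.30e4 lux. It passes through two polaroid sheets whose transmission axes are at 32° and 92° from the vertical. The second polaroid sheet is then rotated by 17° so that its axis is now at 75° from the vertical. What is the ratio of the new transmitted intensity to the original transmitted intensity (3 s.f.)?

Before rotation:
By Malus's law, I₁ = I₀ cos²(32° − 0°) = I₀ cos²(32°) = 0.7192 I₀.
I₂ = I₁ cos²(92° − 32°) = 0.7192 I₀ · cos²(60°) = 0.1798 I₀.
After rotation:
I₁ = I₀ cos²(32° − 0°) = I₀ cos²(32°) = 0.7192 I₀.
I₂ = I₁ cos²(75° − 32°) = 0.7192 I₀ · cos²(43°) = 0.3847 I₀.
Ratio = 0.3847 / 0.1798 = 2.14.

I_new/I_old ≈ 2.14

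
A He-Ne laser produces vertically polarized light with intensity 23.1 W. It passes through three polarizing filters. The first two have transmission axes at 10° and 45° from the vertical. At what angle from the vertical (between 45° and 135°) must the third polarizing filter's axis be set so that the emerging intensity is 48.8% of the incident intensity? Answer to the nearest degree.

θ ≈ 75°

I₁ = I₀ cos²(10° − 0°) = I₀ cos²(10°) = 0.9698 I₀.
I₂ = I₁ cos²(45° − 10°) = 0.9698 I₀ · cos²(35°) = 0.6508 I₀.
Need I₃/I₀ = 0.488, so cos²(θ − 45°) = 0.488 / 0.6508 = 0.7499.
θ − 45° = arccos(√0.7499) = 30.0°, giving θ ≈ 45 + 30.0 = 75.0°.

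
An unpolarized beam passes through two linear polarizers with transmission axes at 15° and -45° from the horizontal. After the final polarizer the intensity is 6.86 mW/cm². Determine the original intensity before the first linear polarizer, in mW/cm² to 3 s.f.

Unpolarized light through the first polarizer → I₁ = ½ I₀, now polarized at 15°.
I₂ = I₁ cos²(-45° − 15°) = 0.5 I₀ · cos²(60°) = 0.125 I₀.
So 6.86 mW/cm² = 0.125 I₀, giving I₀ = 6.86/0.125 = 54.88 mW/cm².

I₀ ≈ 54.9 mW/cm²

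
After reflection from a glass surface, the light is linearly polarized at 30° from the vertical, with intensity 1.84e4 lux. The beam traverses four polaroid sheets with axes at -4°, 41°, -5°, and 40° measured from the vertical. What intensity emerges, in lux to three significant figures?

I ≈ 1530 lux

I₁ = 1.84e4 lux · cos²(34°) = 1.265e+04 lux.
I₂ = I₁ · cos²(45°) = 1.265e+04 · 0.5 = 6323 lux.
I₃ = I₂ · cos²(46°) = 6323 · 0.4826 = 3051 lux.
I₄ = I₃ · cos²(45°) = 3051 · 0.5 = 1526 lux.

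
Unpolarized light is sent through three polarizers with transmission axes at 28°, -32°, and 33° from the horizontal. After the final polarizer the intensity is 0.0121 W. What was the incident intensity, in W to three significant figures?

I₀ ≈ 0.542 W

Unpolarized light through the first polarizer → I₁ = ½ I₀, now polarized at 28°.
I₂ = I₁ cos²(-32° − 28°) = 0.5 I₀ · cos²(60°) = 0.125 I₀.
I₃ = I₂ cos²(33° + 32°) = 0.125 I₀ · cos²(65°) = 0.02233 I₀.
So 0.0121 W = 0.02233 I₀, giving I₀ = 0.0121/0.02233 = 0.542 W.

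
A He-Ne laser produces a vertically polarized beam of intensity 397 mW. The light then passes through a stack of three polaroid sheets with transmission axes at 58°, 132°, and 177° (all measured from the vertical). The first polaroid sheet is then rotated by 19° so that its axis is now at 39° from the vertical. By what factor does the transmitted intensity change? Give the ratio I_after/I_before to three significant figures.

Before rotation:
I₁ = I₀ cos²(58° − 0°) = I₀ cos²(58°) = 0.2808 I₀.
I₂ = I₁ cos²(132° − 58°) = 0.2808 I₀ · cos²(74°) = 0.02134 I₀.
I₃ = I₂ cos²(177° − 132°) = 0.02134 I₀ · cos²(45°) = 0.01067 I₀.
After rotation:
I₁ = I₀ cos²(39° − 0°) = I₀ cos²(39°) = 0.604 I₀.
Angle between axes 1 and 2: 87°. I₂ = 0.604 I₀ · cos²(87°) = 0.001654 I₀.
I₃ = I₂ cos²(177° − 132°) = 0.001654 I₀ · cos²(45°) = 0.0008271 I₀.
Ratio = 0.0008271 / 0.01067 = 0.07754.

I_new/I_old ≈ 0.0775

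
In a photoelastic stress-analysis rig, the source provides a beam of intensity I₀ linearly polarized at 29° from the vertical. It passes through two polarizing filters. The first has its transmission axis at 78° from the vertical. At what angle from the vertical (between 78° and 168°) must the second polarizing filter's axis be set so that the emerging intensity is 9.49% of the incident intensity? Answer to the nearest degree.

θ ≈ 140°

By Malus's law, I₁ = I₀ cos²(78° − 29°) = I₀ cos²(49°) = 0.4304 I₀.
Need I₂/I₀ = 0.0949, so cos²(θ − 78°) = 0.0949 / 0.4304 = 0.2205.
θ − 78° = arccos(√0.2205) = 62.0°, giving θ ≈ 78 + 62.0 = 140.0°.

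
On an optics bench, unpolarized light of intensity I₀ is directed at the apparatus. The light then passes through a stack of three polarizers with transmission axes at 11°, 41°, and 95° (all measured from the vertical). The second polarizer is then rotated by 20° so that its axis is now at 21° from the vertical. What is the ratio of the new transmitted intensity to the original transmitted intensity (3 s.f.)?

Before rotation:
Unpolarized light through the first polarizer → I₁ = ½ I₀, now polarized at 11°.
I₂ = I₁ cos²(41° − 11°) = 0.5 I₀ · cos²(30°) = 0.375 I₀.
I₃ = I₂ cos²(95° − 41°) = 0.375 I₀ · cos²(54°) = 0.1296 I₀.
After rotation:
Unpolarized light through the first polarizer → I₁ = ½ I₀, now polarized at 11°.
I₂ = I₁ cos²(21° − 11°) = 0.5 I₀ · cos²(10°) = 0.4849 I₀.
I₃ = I₂ cos²(95° − 21°) = 0.4849 I₀ · cos²(74°) = 0.03684 I₀.
Ratio = 0.03684 / 0.1296 = 0.2844.

I_new/I_old ≈ 0.284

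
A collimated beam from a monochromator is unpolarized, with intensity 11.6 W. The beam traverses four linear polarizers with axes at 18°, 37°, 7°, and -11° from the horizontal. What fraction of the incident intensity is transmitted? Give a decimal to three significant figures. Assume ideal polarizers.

I/I₀ ≈ 0.303

Unpolarized light through the first polarizer → I₁ = 11.6 W/2 = 5.8 W, polarized at 18°.
I₂ = I₁ · cos²(19°) = 5.8 · 0.894 = 5.185 W.
I₃ = I₂ · cos²(30°) = 5.185 · 0.75 = 3.889 W.
I₄ = I₃ · cos²(18°) = 3.889 · 0.9045 = 3.518 W.
Transmitted fraction = 0.3032.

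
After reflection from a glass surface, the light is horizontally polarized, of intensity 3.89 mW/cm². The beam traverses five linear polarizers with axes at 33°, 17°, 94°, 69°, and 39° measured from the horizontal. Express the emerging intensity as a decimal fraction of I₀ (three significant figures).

I₁ = 3.89 mW/cm² · cos²(33°) = 2.736 mW/cm².
I₂ = I₁ · cos²(16°) = 2.736 · 0.924 = 2.528 mW/cm².
I₃ = I₂ · cos²(77°) = 2.528 · 0.0506 = 0.1279 mW/cm².
I₄ = I₃ · cos²(25°) = 0.1279 · 0.8214 = 0.1051 mW/cm².
I₅ = I₄ · cos²(30°) = 0.1051 · 0.75 = 0.07881 mW/cm².
Transmitted fraction = 0.02026.

I/I₀ ≈ 0.0203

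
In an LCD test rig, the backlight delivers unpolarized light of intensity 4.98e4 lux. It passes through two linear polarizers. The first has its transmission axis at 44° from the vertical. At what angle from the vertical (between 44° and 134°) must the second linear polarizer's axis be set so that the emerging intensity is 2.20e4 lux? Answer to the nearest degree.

Unpolarized light through the first polarizer → I₁ = ½ I₀, now polarized at 44°.
Target fraction: 2.20e4 / 4.98e4 lux = 0.4418 of I₀.
Need I₂/I₀ = 0.4418, so cos²(θ − 44°) = 0.4418 / 0.5 = 0.8835.
θ − 44° = arccos(√0.8835) = 20.0°, giving θ ≈ 44 + 20.0 = 64.0°.

θ ≈ 64°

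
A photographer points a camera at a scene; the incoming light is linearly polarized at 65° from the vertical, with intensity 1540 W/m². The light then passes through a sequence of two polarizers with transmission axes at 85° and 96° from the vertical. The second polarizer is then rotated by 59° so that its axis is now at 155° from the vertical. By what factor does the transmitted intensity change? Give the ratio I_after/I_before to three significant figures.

Before rotation:
I₁ = I₀ cos²(85° − 65°) = I₀ cos²(20°) = 0.883 I₀.
I₂ = I₁ cos²(96° − 85°) = 0.883 I₀ · cos²(11°) = 0.8509 I₀.
After rotation:
I₁ = I₀ cos²(85° − 65°) = I₀ cos²(20°) = 0.883 I₀.
I₂ = I₁ cos²(155° − 85°) = 0.883 I₀ · cos²(70°) = 0.1033 I₀.
Ratio = 0.1033 / 0.8509 = 0.1214.

I_new/I_old ≈ 0.121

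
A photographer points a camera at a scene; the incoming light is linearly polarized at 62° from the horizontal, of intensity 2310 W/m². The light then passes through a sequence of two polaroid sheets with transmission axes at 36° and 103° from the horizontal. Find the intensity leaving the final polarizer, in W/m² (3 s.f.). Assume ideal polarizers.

I ≈ 285 W/m²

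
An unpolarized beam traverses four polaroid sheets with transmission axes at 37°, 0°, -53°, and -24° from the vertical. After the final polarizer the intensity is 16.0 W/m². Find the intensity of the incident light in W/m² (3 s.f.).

I₀ ≈ 181 W/m²

Unpolarized light through the first polarizer → I₁ = ½ I₀, now polarized at 37°.
I₂ = I₁ cos²(0° − 37°) = 0.5 I₀ · cos²(37°) = 0.3189 I₀.
I₃ = I₂ cos²(-53° − 0°) = 0.3189 I₀ · cos²(53°) = 0.1155 I₀.
I₄ = I₃ cos²(-24° + 53°) = 0.1155 I₀ · cos²(29°) = 0.08836 I₀.
So 16.0 W/m² = 0.08836 I₀, giving I₀ = 16.0/0.08836 = 181.1 W/m².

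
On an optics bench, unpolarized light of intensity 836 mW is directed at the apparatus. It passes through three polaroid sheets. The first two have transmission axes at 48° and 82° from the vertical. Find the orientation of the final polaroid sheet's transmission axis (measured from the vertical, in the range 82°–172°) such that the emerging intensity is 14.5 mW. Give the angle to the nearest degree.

Unpolarized light through the first polarizer → I₁ = ½ I₀, now polarized at 48°.
I₂ = I₁ cos²(82° − 48°) = 0.5 I₀ · cos²(34°) = 0.3437 I₀.
Target fraction: 14.5 / 836 mW = 0.01734 of I₀.
Need I₃/I₀ = 0.01734, so cos²(θ − 82°) = 0.01734 / 0.3437 = 0.05047.
θ − 82° = arccos(√0.05047) = 77.0°, giving θ ≈ 82 + 77.0 = 159.0°.

θ ≈ 159°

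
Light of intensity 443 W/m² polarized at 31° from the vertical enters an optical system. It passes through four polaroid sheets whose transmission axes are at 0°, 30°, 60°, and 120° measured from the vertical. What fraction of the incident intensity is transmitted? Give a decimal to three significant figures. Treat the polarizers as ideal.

I/I₀ ≈ 0.103

By Malus's law, I₁ = 443 W/m² · cos²(31°) = 325.5 W/m².
I₂ = I₁ · cos²(30°) = 325.5 · 0.75 = 244.1 W/m².
I₃ = I₂ · cos²(30°) = 244.1 · 0.75 = 183.1 W/m².
I₄ = I₃ · cos²(60°) = 183.1 · 0.25 = 45.77 W/m².
Transmitted fraction = 0.1033.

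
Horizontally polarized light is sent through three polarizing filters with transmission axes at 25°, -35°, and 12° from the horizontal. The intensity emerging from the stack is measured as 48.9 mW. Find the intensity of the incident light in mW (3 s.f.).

I₀ ≈ 512 mW

By Malus's law, I₁ = I₀ cos²(25° − 0°) = I₀ cos²(25°) = 0.8214 I₀.
I₂ = I₁ cos²(-35° − 25°) = 0.8214 I₀ · cos²(60°) = 0.2053 I₀.
I₃ = I₂ cos²(12° + 35°) = 0.2053 I₀ · cos²(47°) = 0.09551 I₀.
So 48.9 mW = 0.09551 I₀, giving I₀ = 48.9/0.09551 = 512 mW.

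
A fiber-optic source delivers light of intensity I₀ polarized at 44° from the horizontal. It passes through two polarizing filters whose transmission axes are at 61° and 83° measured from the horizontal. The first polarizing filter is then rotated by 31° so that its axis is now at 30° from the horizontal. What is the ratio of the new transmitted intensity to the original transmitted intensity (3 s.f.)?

Before rotation:
I₁ = I₀ cos²(61° − 44°) = I₀ cos²(17°) = 0.9145 I₀.
I₂ = I₁ cos²(83° − 61°) = 0.9145 I₀ · cos²(22°) = 0.7862 I₀.
After rotation:
I₁ = I₀ cos²(30° − 44°) = I₀ cos²(14°) = 0.9415 I₀.
I₂ = I₁ cos²(83° − 30°) = 0.9415 I₀ · cos²(53°) = 0.341 I₀.
Ratio = 0.341 / 0.7862 = 0.4337.

I_new/I_old ≈ 0.434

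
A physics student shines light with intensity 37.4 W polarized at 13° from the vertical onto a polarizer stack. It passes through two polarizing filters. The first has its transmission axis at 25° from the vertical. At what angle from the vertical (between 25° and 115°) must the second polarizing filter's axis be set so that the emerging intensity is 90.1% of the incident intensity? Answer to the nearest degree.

θ ≈ 39°

I₁ = I₀ cos²(25° − 13°) = I₀ cos²(12°) = 0.9568 I₀.
Need I₂/I₀ = 0.901, so cos²(θ − 25°) = 0.901 / 0.9568 = 0.9417.
θ − 25° = arccos(√0.9417) = 14.0°, giving θ ≈ 25 + 14.0 = 39.0°.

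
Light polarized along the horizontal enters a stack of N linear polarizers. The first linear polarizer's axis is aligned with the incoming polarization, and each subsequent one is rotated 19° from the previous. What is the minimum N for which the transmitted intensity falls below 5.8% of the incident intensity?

N = 27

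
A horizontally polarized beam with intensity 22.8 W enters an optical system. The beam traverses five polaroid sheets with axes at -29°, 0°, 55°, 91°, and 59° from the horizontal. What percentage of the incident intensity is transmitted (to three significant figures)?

≈ 9.06%

I₁ = 22.8 W · cos²(29°) = 17.44 W.
I₂ = I₁ · cos²(29°) = 17.44 · 0.765 = 13.34 W.
I₃ = I₂ · cos²(55°) = 13.34 · 0.329 = 4.389 W.
I₄ = I₃ · cos²(36°) = 4.389 · 0.6545 = 2.873 W.
I₅ = I₄ · cos²(32°) = 2.873 · 0.7192 = 2.066 W.
That is 9.062% of the incident intensity.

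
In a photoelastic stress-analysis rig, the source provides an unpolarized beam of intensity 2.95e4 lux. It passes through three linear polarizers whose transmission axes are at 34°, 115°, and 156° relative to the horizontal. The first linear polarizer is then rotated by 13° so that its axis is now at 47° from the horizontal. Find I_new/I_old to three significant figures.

I_new/I_old ≈ 5.73

Before rotation:
Unpolarized light through the first polarizer → I₁ = ½ I₀, now polarized at 34°.
I₂ = I₁ cos²(115° − 34°) = 0.5 I₀ · cos²(81°) = 0.01224 I₀.
I₃ = I₂ cos²(156° − 115°) = 0.01224 I₀ · cos²(41°) = 0.006969 I₀.
After rotation:
Unpolarized light through the first polarizer → I₁ = ½ I₀, now polarized at 47°.
I₂ = I₁ cos²(115° − 47°) = 0.5 I₀ · cos²(68°) = 0.07017 I₀.
I₃ = I₂ cos²(156° − 115°) = 0.07017 I₀ · cos²(41°) = 0.03997 I₀.
Ratio = 0.03997 / 0.006969 = 5.734.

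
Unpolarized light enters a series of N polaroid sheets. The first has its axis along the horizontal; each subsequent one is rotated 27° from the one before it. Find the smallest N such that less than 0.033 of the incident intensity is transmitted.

First polarizer halves the unpolarized light: factor 1/2.
Each further stage multiplies by cos²(27°) = 0.7939.
After N polarizers: T = 0.5·0.7939^(N−1). Require T < 0.033 ⇒ N−1 > ln(0.033/0.5)/ln(0.7939) = 11.78, so N−1 ≥ 12 and N = 13.
Check: N=13 gives T = 0.03134 < 0.033; N=12 gives T = 0.03948.

N = 13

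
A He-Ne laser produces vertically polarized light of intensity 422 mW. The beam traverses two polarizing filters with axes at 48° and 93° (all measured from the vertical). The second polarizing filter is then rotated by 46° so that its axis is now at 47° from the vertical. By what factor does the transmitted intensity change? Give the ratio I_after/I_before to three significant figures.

I_new/I_old ≈ 2.00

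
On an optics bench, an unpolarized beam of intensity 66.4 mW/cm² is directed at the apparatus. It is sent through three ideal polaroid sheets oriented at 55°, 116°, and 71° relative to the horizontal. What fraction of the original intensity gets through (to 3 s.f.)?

Unpolarized light through the first polarizer → I₁ = 66.4 mW/cm²/2 = 33.2 mW/cm², polarized at 55°.
I₂ = I₁ · cos²(61°) = 33.2 · 0.235 = 7.803 mW/cm².
I₃ = I₂ · cos²(45°) = 7.803 · 0.5 = 3.902 mW/cm².
Transmitted fraction = 0.05876.

I/I₀ ≈ 0.0588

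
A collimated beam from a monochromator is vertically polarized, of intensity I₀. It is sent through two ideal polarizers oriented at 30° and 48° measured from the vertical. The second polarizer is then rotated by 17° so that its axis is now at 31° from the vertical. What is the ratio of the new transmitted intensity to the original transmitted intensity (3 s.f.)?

Before rotation:
I₁ = I₀ cos²(30° − 0°) = I₀ cos²(30°) = 0.75 I₀.
I₂ = I₁ cos²(48° − 30°) = 0.75 I₀ · cos²(18°) = 0.6784 I₀.
After rotation:
I₁ = I₀ cos²(30° − 0°) = I₀ cos²(30°) = 0.75 I₀.
I₂ = I₁ cos²(31° − 30°) = 0.75 I₀ · cos²(1°) = 0.7498 I₀.
Ratio = 0.7498 / 0.6784 = 1.105.

I_new/I_old ≈ 1.11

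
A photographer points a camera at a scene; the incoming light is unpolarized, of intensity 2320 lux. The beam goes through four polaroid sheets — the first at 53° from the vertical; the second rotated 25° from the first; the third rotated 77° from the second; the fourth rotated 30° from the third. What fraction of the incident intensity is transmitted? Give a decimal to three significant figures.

Unpolarized light through the first polarizer → I₁ = 2320 lux/2 = 1160 lux, polarized at 53°.
I₂ = I₁ · cos²(25°) = 1160 · 0.8214 = 952.8 lux.
I₃ = I₂ · cos²(77°) = 952.8 · 0.0506 = 48.22 lux.
I₄ = I₃ · cos²(30°) = 48.22 · 0.75 = 36.16 lux.
Transmitted fraction = 0.01559.

I/I₀ ≈ 0.0156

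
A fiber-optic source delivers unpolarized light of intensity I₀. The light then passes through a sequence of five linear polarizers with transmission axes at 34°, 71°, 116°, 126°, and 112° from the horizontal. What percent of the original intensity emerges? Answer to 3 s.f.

≈ 14.6%

Unpolarized light through the first polarizer → I₁ = ½ I₀, now polarized at 34°.
I₂ = I₁ cos²(71° − 34°) = 0.5 I₀ · cos²(37°) = 0.3189 I₀.
I₃ = I₂ cos²(116° − 71°) = 0.3189 I₀ · cos²(45°) = 0.1595 I₀.
I₄ = I₃ cos²(126° − 116°) = 0.1595 I₀ · cos²(10°) = 0.1546 I₀.
I₅ = I₄ cos²(112° − 126°) = 0.1546 I₀ · cos²(14°) = 0.1456 I₀.
That is 14.56% of the incident intensity.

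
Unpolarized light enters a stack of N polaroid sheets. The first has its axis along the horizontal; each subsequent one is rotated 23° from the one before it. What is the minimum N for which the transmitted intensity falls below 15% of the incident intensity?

N = 9

First polarizer halves the unpolarized light: factor 1/2.
Each further stage multiplies by cos²(23°) = 0.8473.
After N polarizers: T = 0.5·0.8473^(N−1). Require T < 0.15 ⇒ N−1 > ln(0.15/0.5)/ln(0.8473) = 7.27, so N−1 ≥ 8 and N = 9.
Check: N=9 gives T = 0.1329 < 0.15; N=8 gives T = 0.1568.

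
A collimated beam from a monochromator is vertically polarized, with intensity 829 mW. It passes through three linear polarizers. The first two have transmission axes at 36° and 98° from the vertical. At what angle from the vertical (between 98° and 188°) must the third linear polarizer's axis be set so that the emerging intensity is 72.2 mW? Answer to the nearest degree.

I₁ = I₀ cos²(36° − 0°) = I₀ cos²(36°) = 0.6545 I₀.
I₂ = I₁ cos²(98° − 36°) = 0.6545 I₀ · cos²(62°) = 0.1443 I₀.
Target fraction: 72.2 / 829 mW = 0.08709 of I₀.
Need I₃/I₀ = 0.08709, so cos²(θ − 98°) = 0.08709 / 0.1443 = 0.6037.
θ − 98° = arccos(√0.6037) = 39.0°, giving θ ≈ 98 + 39.0 = 137.0°.

θ ≈ 137°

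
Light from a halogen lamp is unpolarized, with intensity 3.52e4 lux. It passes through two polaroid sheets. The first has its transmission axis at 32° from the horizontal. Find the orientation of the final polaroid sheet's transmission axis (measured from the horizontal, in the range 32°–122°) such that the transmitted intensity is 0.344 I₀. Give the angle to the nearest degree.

Unpolarized light through the first polarizer → I₁ = ½ I₀, now polarized at 32°.
Need I₂/I₀ = 0.344, so cos²(θ − 32°) = 0.344 / 0.5 = 0.688.
θ − 32° = arccos(√0.688) = 34.0°, giving θ ≈ 32 + 34.0 = 66.0°.

θ ≈ 66°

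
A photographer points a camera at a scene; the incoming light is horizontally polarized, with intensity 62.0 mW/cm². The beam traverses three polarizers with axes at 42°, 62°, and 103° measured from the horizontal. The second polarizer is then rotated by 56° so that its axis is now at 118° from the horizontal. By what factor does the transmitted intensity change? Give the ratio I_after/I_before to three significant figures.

Before rotation:
By Malus's law, I₁ = I₀ cos²(42° − 0°) = I₀ cos²(42°) = 0.5523 I₀.
I₂ = I₁ cos²(62° − 42°) = 0.5523 I₀ · cos²(20°) = 0.4877 I₀.
I₃ = I₂ cos²(103° − 62°) = 0.4877 I₀ · cos²(41°) = 0.2778 I₀.
After rotation:
I₁ = I₀ cos²(42° − 0°) = I₀ cos²(42°) = 0.5523 I₀.
I₂ = I₁ cos²(118° − 42°) = 0.5523 I₀ · cos²(76°) = 0.03232 I₀.
I₃ = I₂ cos²(103° − 118°) = 0.03232 I₀ · cos²(15°) = 0.03016 I₀.
Ratio = 0.03016 / 0.2778 = 0.1086.

I_new/I_old ≈ 0.109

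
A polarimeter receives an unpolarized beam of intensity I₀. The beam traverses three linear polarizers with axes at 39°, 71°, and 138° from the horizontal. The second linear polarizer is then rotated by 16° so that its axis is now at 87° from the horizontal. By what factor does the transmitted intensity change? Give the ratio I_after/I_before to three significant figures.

I_new/I_old ≈ 1.61

Before rotation:
Unpolarized light through the first polarizer → I₁ = ½ I₀, now polarized at 39°.
I₂ = I₁ cos²(71° − 39°) = 0.5 I₀ · cos²(32°) = 0.3596 I₀.
I₃ = I₂ cos²(138° − 71°) = 0.3596 I₀ · cos²(67°) = 0.0549 I₀.
After rotation:
Unpolarized light through the first polarizer → I₁ = ½ I₀, now polarized at 39°.
I₂ = I₁ cos²(87° − 39°) = 0.5 I₀ · cos²(48°) = 0.2239 I₀.
I₃ = I₂ cos²(138° − 87°) = 0.2239 I₀ · cos²(51°) = 0.08866 I₀.
Ratio = 0.08866 / 0.0549 = 1.615.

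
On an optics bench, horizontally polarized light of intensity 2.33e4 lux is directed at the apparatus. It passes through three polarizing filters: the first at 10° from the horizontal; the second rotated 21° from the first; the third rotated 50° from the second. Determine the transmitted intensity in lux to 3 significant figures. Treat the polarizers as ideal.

I ≈ 8140 lux

By Malus's law, I₁ = 2.33e4 lux · cos²(10°) = 2.26e+04 lux.
I₂ = I₁ · cos²(21°) = 2.26e+04 · 0.8716 = 1.97e+04 lux.
I₃ = I₂ · cos²(50°) = 1.97e+04 · 0.4132 = 8138 lux.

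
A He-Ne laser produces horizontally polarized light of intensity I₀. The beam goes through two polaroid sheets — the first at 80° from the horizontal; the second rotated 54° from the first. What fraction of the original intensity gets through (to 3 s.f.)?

I₁ = I₀ cos²(80° − 0°) = I₀ cos²(80°) = 0.03015 I₀.
I₂ = I₁ cos²(54°) = 0.03015 · 0.3455 I₀ = 0.01042 I₀.
Transmitted fraction = 0.01042.

≈ 0.0104 I₀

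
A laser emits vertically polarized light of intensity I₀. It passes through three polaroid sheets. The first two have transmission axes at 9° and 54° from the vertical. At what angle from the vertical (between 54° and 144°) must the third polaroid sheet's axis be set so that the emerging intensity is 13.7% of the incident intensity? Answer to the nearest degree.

θ ≈ 112°

I₁ = I₀ cos²(9° − 0°) = I₀ cos²(9°) = 0.9755 I₀.
I₂ = I₁ cos²(54° − 9°) = 0.9755 I₀ · cos²(45°) = 0.4878 I₀.
Need I₃/I₀ = 0.137, so cos²(θ − 54°) = 0.137 / 0.4878 = 0.2809.
θ − 54° = arccos(√0.2809) = 58.0°, giving θ ≈ 54 + 58.0 = 112.0°.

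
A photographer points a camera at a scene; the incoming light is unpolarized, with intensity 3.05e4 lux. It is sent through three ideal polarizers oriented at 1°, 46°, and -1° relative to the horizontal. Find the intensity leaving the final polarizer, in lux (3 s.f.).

Unpolarized light through the first polarizer → I₁ = 3.05e4 lux/2 = 1.525e+04 lux, polarized at 1°.
I₂ = I₁ · cos²(45°) = 1.525e+04 · 0.5 = 7625 lux.
I₃ = I₂ · cos²(47°) = 7625 · 0.4651 = 3547 lux.

I ≈ 3550 lux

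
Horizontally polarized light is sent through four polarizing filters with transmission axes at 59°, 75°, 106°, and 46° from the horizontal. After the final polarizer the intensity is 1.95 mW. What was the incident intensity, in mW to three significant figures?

I₀ ≈ 43.3 mW

By Malus's law, I₁ = I₀ cos²(59° − 0°) = I₀ cos²(59°) = 0.2653 I₀.
I₂ = I₁ cos²(75° − 59°) = 0.2653 I₀ · cos²(16°) = 0.2451 I₀.
I₃ = I₂ cos²(106° − 75°) = 0.2451 I₀ · cos²(31°) = 0.1801 I₀.
I₄ = I₃ cos²(46° − 106°) = 0.1801 I₀ · cos²(60°) = 0.04502 I₀.
So 1.95 mW = 0.04502 I₀, giving I₀ = 1.95/0.04502 = 43.31 mW.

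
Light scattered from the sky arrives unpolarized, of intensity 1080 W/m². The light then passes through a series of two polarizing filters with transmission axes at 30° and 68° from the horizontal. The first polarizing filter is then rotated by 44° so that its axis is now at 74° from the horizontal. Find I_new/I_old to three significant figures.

Before rotation:
Unpolarized light through the first polarizer → I₁ = ½ I₀, now polarized at 30°.
I₂ = I₁ cos²(68° − 30°) = 0.5 I₀ · cos²(38°) = 0.3105 I₀.
After rotation:
Unpolarized light through the first polarizer → I₁ = ½ I₀, now polarized at 74°.
I₂ = I₁ cos²(68° − 74°) = 0.5 I₀ · cos²(6°) = 0.4945 I₀.
Ratio = 0.4945 / 0.3105 = 1.593.

I_new/I_old ≈ 1.59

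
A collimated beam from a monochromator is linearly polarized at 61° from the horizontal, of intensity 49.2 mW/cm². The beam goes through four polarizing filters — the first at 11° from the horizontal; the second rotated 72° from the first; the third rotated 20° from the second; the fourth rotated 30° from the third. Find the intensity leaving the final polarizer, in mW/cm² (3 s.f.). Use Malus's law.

I ≈ 1.29 mW/cm²

By Malus's law, I₁ = 49.2 mW/cm² · cos²(50°) = 20.33 mW/cm².
I₂ = I₁ · cos²(72°) = 20.33 · 0.09549 = 1.941 mW/cm².
I₃ = I₂ · cos²(20°) = 1.941 · 0.883 = 1.714 mW/cm².
I₄ = I₃ · cos²(30°) = 1.714 · 0.75 = 1.286 mW/cm².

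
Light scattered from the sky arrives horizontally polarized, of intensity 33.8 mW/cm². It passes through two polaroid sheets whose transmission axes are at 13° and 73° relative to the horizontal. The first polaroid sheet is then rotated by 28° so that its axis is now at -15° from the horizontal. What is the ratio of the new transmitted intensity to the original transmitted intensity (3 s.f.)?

Before rotation:
I₁ = I₀ cos²(13° − 0°) = I₀ cos²(13°) = 0.9494 I₀.
I₂ = I₁ cos²(73° − 13°) = 0.9494 I₀ · cos²(60°) = 0.2373 I₀.
After rotation:
I₁ = I₀ cos²(-15° − 0°) = I₀ cos²(15°) = 0.933 I₀.
I₂ = I₁ cos²(73° + 15°) = 0.933 I₀ · cos²(88°) = 0.001136 I₀.
Ratio = 0.001136 / 0.2373 = 0.004788.

I_new/I_old ≈ 0.00479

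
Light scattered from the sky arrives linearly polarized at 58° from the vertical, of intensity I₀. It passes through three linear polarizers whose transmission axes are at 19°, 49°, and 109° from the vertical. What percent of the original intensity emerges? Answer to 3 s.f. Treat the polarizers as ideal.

I₁ = I₀ cos²(19° − 58°) = I₀ cos²(39°) = 0.604 I₀.
I₂ = I₁ cos²(49° − 19°) = 0.604 I₀ · cos²(30°) = 0.453 I₀.
I₃ = I₂ cos²(109° − 49°) = 0.453 I₀ · cos²(60°) = 0.1132 I₀.
That is 11.32% of the incident intensity.

≈ 11.3%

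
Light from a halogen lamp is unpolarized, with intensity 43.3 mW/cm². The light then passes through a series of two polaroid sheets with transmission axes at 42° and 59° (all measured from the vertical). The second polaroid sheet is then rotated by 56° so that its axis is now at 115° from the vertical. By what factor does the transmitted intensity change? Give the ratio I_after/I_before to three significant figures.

I_new/I_old ≈ 0.0935

Before rotation:
Unpolarized light through the first polarizer → I₁ = ½ I₀, now polarized at 42°.
I₂ = I₁ cos²(59° − 42°) = 0.5 I₀ · cos²(17°) = 0.4573 I₀.
After rotation:
Unpolarized light through the first polarizer → I₁ = ½ I₀, now polarized at 42°.
I₂ = I₁ cos²(115° − 42°) = 0.5 I₀ · cos²(73°) = 0.04274 I₀.
Ratio = 0.04274 / 0.4573 = 0.09347.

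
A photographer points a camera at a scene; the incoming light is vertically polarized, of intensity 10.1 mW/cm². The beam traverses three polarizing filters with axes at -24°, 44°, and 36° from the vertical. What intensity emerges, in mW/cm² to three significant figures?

I ≈ 1.16 mW/cm²

By Malus's law, I₁ = 10.1 mW/cm² · cos²(24°) = 8.429 mW/cm².
I₂ = I₁ · cos²(68°) = 8.429 · 0.1403 = 1.183 mW/cm².
I₃ = I₂ · cos²(8°) = 1.183 · 0.9806 = 1.16 mW/cm².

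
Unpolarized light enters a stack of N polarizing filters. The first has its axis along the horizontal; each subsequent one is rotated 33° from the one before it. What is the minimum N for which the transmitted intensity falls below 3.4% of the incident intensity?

First polarizer halves the unpolarized light: factor 1/2.
Each further stage multiplies by cos²(33°) = 0.7034.
After N polarizers: T = 0.5·0.7034^(N−1). Require T < 0.034 ⇒ N−1 > ln(0.034/0.5)/ln(0.7034) = 7.64, so N−1 ≥ 8 and N = 9.
Check: N=9 gives T = 0.02995 < 0.034; N=8 gives T = 0.04258.

N = 9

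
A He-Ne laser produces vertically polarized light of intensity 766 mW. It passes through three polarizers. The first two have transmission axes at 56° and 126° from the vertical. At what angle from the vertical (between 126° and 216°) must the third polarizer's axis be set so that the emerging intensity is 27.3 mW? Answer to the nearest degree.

θ ≈ 135°

I₁ = I₀ cos²(56° − 0°) = I₀ cos²(56°) = 0.3127 I₀.
I₂ = I₁ cos²(126° − 56°) = 0.3127 I₀ · cos²(70°) = 0.03658 I₀.
Target fraction: 27.3 / 766 mW = 0.03564 of I₀.
Need I₃/I₀ = 0.03564, so cos²(θ − 126°) = 0.03564 / 0.03658 = 0.9743.
θ − 126° = arccos(√0.9743) = 9.2°, giving θ ≈ 126 + 9.2 = 135.2°.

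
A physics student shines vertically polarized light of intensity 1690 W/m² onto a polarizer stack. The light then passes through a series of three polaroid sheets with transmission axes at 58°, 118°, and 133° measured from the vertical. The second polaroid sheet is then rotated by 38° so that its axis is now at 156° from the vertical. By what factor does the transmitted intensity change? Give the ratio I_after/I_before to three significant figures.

I_new/I_old ≈ 0.0704

Before rotation:
I₁ = I₀ cos²(58° − 0°) = I₀ cos²(58°) = 0.2808 I₀.
I₂ = I₁ cos²(118° − 58°) = 0.2808 I₀ · cos²(60°) = 0.0702 I₀.
I₃ = I₂ cos²(133° − 118°) = 0.0702 I₀ · cos²(15°) = 0.0655 I₀.
After rotation:
I₁ = I₀ cos²(58° − 0°) = I₀ cos²(58°) = 0.2808 I₀.
Angle between axes 1 and 2: 82°. I₂ = 0.2808 I₀ · cos²(82°) = 0.005439 I₀.
I₃ = I₂ cos²(133° − 156°) = 0.005439 I₀ · cos²(23°) = 0.004609 I₀.
Ratio = 0.004609 / 0.0655 = 0.07036.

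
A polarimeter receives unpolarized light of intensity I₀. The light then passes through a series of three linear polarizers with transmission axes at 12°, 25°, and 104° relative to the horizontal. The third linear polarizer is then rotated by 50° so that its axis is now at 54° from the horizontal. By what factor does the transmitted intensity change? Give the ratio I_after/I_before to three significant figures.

I_new/I_old ≈ 21.0

Before rotation:
Unpolarized light through the first polarizer → I₁ = ½ I₀, now polarized at 12°.
I₂ = I₁ cos²(25° − 12°) = 0.5 I₀ · cos²(13°) = 0.4747 I₀.
I₃ = I₂ cos²(104° − 25°) = 0.4747 I₀ · cos²(79°) = 0.01728 I₀.
After rotation:
Unpolarized light through the first polarizer → I₁ = ½ I₀, now polarized at 12°.
I₂ = I₁ cos²(25° − 12°) = 0.5 I₀ · cos²(13°) = 0.4747 I₀.
I₃ = I₂ cos²(54° − 25°) = 0.4747 I₀ · cos²(29°) = 0.3631 I₀.
Ratio = 0.3631 / 0.01728 = 21.01.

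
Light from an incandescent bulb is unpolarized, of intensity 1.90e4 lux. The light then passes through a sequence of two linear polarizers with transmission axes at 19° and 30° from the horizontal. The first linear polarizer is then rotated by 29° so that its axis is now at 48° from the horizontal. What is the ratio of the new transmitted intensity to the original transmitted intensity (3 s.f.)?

Before rotation:
Unpolarized light through the first polarizer → I₁ = ½ I₀, now polarized at 19°.
I₂ = I₁ cos²(30° − 19°) = 0.5 I₀ · cos²(11°) = 0.4818 I₀.
After rotation:
Unpolarized light through the first polarizer → I₁ = ½ I₀, now polarized at 48°.
I₂ = I₁ cos²(30° − 48°) = 0.5 I₀ · cos²(18°) = 0.4523 I₀.
Ratio = 0.4523 / 0.4818 = 0.9387.

I_new/I_old ≈ 0.939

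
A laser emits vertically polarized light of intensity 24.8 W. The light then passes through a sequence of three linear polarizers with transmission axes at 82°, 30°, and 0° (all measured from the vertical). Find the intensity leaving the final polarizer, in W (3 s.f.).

I₁ = 24.8 W · cos²(82°) = 0.4804 W.
I₂ = I₁ · cos²(52°) = 0.4804 · 0.379 = 0.1821 W.
I₃ = I₂ · cos²(30°) = 0.1821 · 0.75 = 0.1366 W.

I ≈ 0.137 W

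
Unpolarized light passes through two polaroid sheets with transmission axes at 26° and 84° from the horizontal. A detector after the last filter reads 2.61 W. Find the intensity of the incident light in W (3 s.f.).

I₀ ≈ 18.6 W

Unpolarized light through the first polarizer → I₁ = ½ I₀, now polarized at 26°.
I₂ = I₁ cos²(84° − 26°) = 0.5 I₀ · cos²(58°) = 0.1404 I₀.
So 2.61 W = 0.1404 I₀, giving I₀ = 2.61/0.1404 = 18.59 W.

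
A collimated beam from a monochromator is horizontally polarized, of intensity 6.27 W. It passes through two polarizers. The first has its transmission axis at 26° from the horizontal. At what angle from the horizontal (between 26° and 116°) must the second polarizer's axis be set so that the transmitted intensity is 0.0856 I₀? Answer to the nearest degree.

I₁ = I₀ cos²(26° − 0°) = I₀ cos²(26°) = 0.8078 I₀.
Need I₂/I₀ = 0.0856, so cos²(θ − 26°) = 0.0856 / 0.8078 = 0.106.
θ − 26° = arccos(√0.106) = 71.0°, giving θ ≈ 26 + 71.0 = 97.0°.

θ ≈ 97°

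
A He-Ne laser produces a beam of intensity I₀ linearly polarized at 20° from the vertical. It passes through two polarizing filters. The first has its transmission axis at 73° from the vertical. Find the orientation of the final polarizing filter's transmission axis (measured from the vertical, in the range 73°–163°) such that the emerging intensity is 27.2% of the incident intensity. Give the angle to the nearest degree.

θ ≈ 103°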